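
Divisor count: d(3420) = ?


3420 = 2^2 × 3^2 × 5^1 × 19^1
d(3420) = (2+1) × (2+1) × (1+1) × (1+1) = 36

36 divisors


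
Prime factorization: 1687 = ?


1687 / 7 = 241
241 / 241 = 1
1687 = 7 × 241


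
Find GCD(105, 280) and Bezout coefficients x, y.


Tabular extended Euclidean (each row: r = 105*s + 280*t):
r=105, s=1, t=0
r=280, s=0, t=1
q=0: r=105, s=1, t=0   [105*(1) + 280*(0) = 105]
q=2: r=70, s=-2, t=1   [105*(-2) + 280*(1) = 70]
q=1: r=35, s=3, t=-1   [105*(3) + 280*(-1) = 35]
q=2: r=0, s=-8, t=3   [105*(-8) + 280*(3) = 0]
GCD = 35; from the row with r=35: x=3, y=-1
Check: 105*(3) + 280*(-1) = 315 - 280 = 35

GCD = 35, x = 3, y = -1


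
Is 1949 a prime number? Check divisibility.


Check divisors up to sqrt(1949) = 44.1475
No divisors found.
1949 is prime.

Yes, 1949 is prime


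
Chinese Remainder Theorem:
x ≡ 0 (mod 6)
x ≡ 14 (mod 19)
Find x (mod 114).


M = 6*19 = 114
M1 = M/6 = 19, M2 = M/19 = 6
M1^(-1) mod 6 = 1, M2^(-1) mod 19 = 16
x = 0*19*1 + 14*6*16 = 1344
1344 mod 114 = 90
Check: 90 mod 6 = 0 ✓, 90 mod 19 = 14 ✓

x ≡ 90 (mod 114)


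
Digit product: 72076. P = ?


7 × 2 × 0 × 7 × 6 = 0


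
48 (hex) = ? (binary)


48 (base 16) = 72 (decimal)
72 (decimal) = 1001000 (base 2)


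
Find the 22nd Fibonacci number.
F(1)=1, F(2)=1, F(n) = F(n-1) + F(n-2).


Sequence: 1, 1, 2, 3, 5, 8, 13, 21, 34, 55, 89, 144, 233, 377, 610, 987, 1597, 2584, 4181, 6765, 10946, 17711
F(22) = 17711


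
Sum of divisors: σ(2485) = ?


Divisors of 2485: 1, 5, 7, 35, 71, 355, 497, 2485
Sum = 1 + 5 + 7 + 35 + 71 + 355 + 497 + 2485 = 3456

σ(2485) = 3456


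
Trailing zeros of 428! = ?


floor(428/5) = 85
floor(428/25) = 17
floor(428/125) = 3
Total = 105

105 trailing zeros


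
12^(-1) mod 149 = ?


Use the extended Euclidean algorithm on (149, 12); each row r = 149*s + 12*t:
r=149, s=1, t=0
r=12, s=0, t=1
q=12: r=5, s=1, t=-12   [149*(1) + 12*(-12) = 5]
q=2: r=2, s=-2, t=25   [149*(-2) + 12*(25) = 2]
q=2: r=1, s=5, t=-62   [149*(5) + 12*(-62) = 1]
q=2: r=0, s=-12, t=149   [149*(-12) + 12*(149) = 0]
GCD = 1 with t = -62, so 12*(-62) ≡ 1 (mod 149)
Inverse = -62 mod 149 = 87
Check: 12 * 87 = 1044 ≡ 1 (mod 149)

12^(-1) ≡ 87 (mod 149)


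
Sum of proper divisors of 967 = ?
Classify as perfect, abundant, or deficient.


Proper divisors: 1
Sum = 1 = 1
1 < 967 → deficient

s(967) = 1 (deficient)


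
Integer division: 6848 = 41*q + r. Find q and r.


6848 = 41 * 167 + 1
Check: 6847 + 1 = 6848

q = 167, r = 1


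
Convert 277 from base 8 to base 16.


277 (base 8) = 191 (decimal)
191 (decimal) = BF (base 16)


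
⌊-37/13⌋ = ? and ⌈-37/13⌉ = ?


-37/13 = -2.8462
floor = -3
ceil = -2

floor = -3, ceil = -2


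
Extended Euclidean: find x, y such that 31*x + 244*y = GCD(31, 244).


Tabular extended Euclidean (each row: r = 31*s + 244*t):
r=31, s=1, t=0
r=244, s=0, t=1
q=0: r=31, s=1, t=0   [31*(1) + 244*(0) = 31]
q=7: r=27, s=-7, t=1   [31*(-7) + 244*(1) = 27]
q=1: r=4, s=8, t=-1   [31*(8) + 244*(-1) = 4]
q=6: r=3, s=-55, t=7   [31*(-55) + 244*(7) = 3]
q=1: r=1, s=63, t=-8   [31*(63) + 244*(-8) = 1]
q=3: r=0, s=-244, t=31   [31*(-244) + 244*(31) = 0]
GCD = 1; from the row with r=1: x=63, y=-8
Check: 31*(63) + 244*(-8) = 1953 - 1952 = 1

GCD = 1, x = 63, y = -8


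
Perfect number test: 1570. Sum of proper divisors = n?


Proper divisors of 1570: 1, 2, 5, 10, 157, 314, 785
Sum = 1 + 2 + 5 + 10 + 157 + 314 + 785 = 1274

No, 1570 is not perfect (1274 ≠ 1570)


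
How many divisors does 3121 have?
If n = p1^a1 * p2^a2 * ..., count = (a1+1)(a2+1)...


3121 = 3121^1
d(3121) = (1+1) = 2

2 divisors


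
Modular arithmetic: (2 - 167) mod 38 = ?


2 - 167 = -165
-165 mod 38 = 25


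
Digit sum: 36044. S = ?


3 + 6 + 0 + 4 + 4 = 17


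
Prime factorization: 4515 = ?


4515 / 3 = 1505
1505 / 5 = 301
301 / 7 = 43
43 / 43 = 1
4515 = 3 × 5 × 7 × 43


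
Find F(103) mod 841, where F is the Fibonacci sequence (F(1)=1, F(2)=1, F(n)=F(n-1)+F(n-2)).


F(k) mod 841 for k=1..103:
1, 1, 2, 3, 5, 8, 13, 21, 34, 55, 89, 144, 233, 377, 610, 146, 756, 61, 817, 37, 13, 50, 63, 113, 176, 289, 465, 754, 378, 291, 669, 119, 788, 66, 13, 79, 92, 171, 263, 434, 697, 290, 146, 436, 582, 177, 759, 95, 13, 108, 121, 229, 350, 579, 88, 667, 755, 581, 495, 235, 730, 124, 13, 137, 150, 287, 437, 724, 320, 203, 523, 726, 408, 293, 701, 153, 13, 166, 179, 345, 524, 28, 552, 580, 291, 30, 321, 351, 672, 182, 13, 195, 208, 403, 611, 173, 784, 116, 59, 175, 234, 409, 643
F(103) mod 841 = 643


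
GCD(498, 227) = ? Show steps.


498 = 2 * 227 + 44
227 = 5 * 44 + 7
44 = 6 * 7 + 2
7 = 3 * 2 + 1
2 = 2 * 1 + 0
GCD = 1


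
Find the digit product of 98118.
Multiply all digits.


9 × 8 × 1 × 1 × 8 = 576


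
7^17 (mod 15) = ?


7^1 mod 15 = 7
7^2 mod 15 = 4
7^3 mod 15 = 13
7^4 mod 15 = 1
7^5 mod 15 = 7
7^6 mod 15 = 4
7^7 mod 15 = 13
7^8 mod 15 = 1
7^9 mod 15 = 7
7^10 mod 15 = 4
7^11 mod 15 = 13
7^12 mod 15 = 1
7^13 mod 15 = 7
7^14 mod 15 = 4
7^15 mod 15 = 13
7^16 mod 15 = 1
7^17 mod 15 = 7


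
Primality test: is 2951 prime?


2951 / 13 = 227 (exact division)
2951 is NOT prime.

No, 2951 is not prime


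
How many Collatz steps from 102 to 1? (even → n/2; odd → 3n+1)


102 → 51 → 154 → 77 → 232 → 116 → 58 → 29 → 88 → 44 → 22 → 11 → 34 → 17 → 52 → 26 → 13 → 40 → 20 → 10 → 5 → 16 → 8 → 4 → 2 → 1
Total steps = 25

25 steps


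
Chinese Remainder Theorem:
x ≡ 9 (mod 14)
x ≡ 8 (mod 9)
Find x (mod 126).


M = 14*9 = 126
M1 = M/14 = 9, M2 = M/9 = 14
M1^(-1) mod 14 = 11, M2^(-1) mod 9 = 2
x = 9*9*11 + 8*14*2 = 1115
1115 mod 126 = 107
Check: 107 mod 14 = 9 ✓, 107 mod 9 = 8 ✓

x ≡ 107 (mod 126)


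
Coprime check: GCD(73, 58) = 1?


Euclidean algorithm:
73 = 1 * 58 + 15
58 = 3 * 15 + 13
15 = 1 * 13 + 2
13 = 6 * 2 + 1
2 = 2 * 1 + 0
GCD(73, 58) = 1

Yes, coprime (GCD = 1)


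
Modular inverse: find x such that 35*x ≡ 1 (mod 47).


Use the extended Euclidean algorithm on (47, 35); each row r = 47*s + 35*t:
r=47, s=1, t=0
r=35, s=0, t=1
q=1: r=12, s=1, t=-1   [47*(1) + 35*(-1) = 12]
q=2: r=11, s=-2, t=3   [47*(-2) + 35*(3) = 11]
q=1: r=1, s=3, t=-4   [47*(3) + 35*(-4) = 1]
q=11: r=0, s=-35, t=47   [47*(-35) + 35*(47) = 0]
GCD = 1 with t = -4, so 35*(-4) ≡ 1 (mod 47)
Inverse = -4 mod 47 = 43
Check: 35 * 43 = 1505 ≡ 1 (mod 47)

35^(-1) ≡ 43 (mod 47)


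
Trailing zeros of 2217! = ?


floor(2217/5) = 443
floor(2217/25) = 88
floor(2217/125) = 17
floor(2217/625) = 3
Total = 551

551 trailing zeros


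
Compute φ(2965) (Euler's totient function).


2965 = 5 × 593
Prime factors: 5, 593
φ(2965) = 2965 × (1-1/5) × (1-1/593)
= 2965 × 4/5 × 592/593 = 2368

φ(2965) = 2368


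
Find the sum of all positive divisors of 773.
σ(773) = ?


Divisors of 773: 1, 773
Sum = 1 + 773 = 774

σ(773) = 774


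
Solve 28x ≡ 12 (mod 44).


GCD(28, 44) = 4 divides 12
Divide: 7x ≡ 3 (mod 11)
x ≡ 2 (mod 11)


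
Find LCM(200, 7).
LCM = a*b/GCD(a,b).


GCD(200, 7) = 1
LCM = 200*7/1 = 1400/1 = 1400

LCM = 1400


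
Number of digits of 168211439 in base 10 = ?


168211439 has 9 digits in base 10
floor(log10(168211439)) + 1 = floor(8.2259) + 1 = 9

9 digits (base 10)


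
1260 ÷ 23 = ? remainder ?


1260 = 23 * 54 + 18
Check: 1242 + 18 = 1260

q = 54, r = 18


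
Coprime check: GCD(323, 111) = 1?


Euclidean algorithm:
323 = 2 * 111 + 101
111 = 1 * 101 + 10
101 = 10 * 10 + 1
10 = 10 * 1 + 0
GCD(323, 111) = 1

Yes, coprime (GCD = 1)


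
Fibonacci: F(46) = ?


Sequence: 1, 1, 2, 3, 5, 8, 13, 21, 34, 55, 89, 144, 233, 377, 610, 987, 1597, 2584, 4181, 6765, 10946, 17711, 28657, 46368, 75025, 121393, 196418, 317811, 514229, 832040, 1346269, 2178309, 3524578, 5702887, 9227465, 14930352, 24157817, 39088169, 63245986, 102334155, 165580141, 267914296, 433494437, 701408733, 1134903170, 1836311903
F(46) = 1836311903


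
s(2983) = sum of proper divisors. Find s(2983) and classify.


Proper divisors: 1, 19, 157
Sum = 1 + 19 + 157 = 177
177 < 2983 → deficient

s(2983) = 177 (deficient)


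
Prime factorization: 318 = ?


318 / 2 = 159
159 / 3 = 53
53 / 53 = 1
318 = 2 × 3 × 53


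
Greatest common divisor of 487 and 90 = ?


487 = 5 * 90 + 37
90 = 2 * 37 + 16
37 = 2 * 16 + 5
16 = 3 * 5 + 1
5 = 5 * 1 + 0
GCD = 1


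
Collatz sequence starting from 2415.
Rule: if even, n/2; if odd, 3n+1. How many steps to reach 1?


2415 → 7246 → 3623 → 10870 → 5435 → 16306 → 8153 → 24460 → 12230 → 6115 → 18346 → 9173 → 27520 → 13760 → 6880 → 3440 → 1720 → 860 → 430 → 215 → 646 → 323 → 970 → 485 → 1456 → 728 → 364 → 182 → 91 → 274 → 137 → 412 → 206 → 103 → 310 → 155 → 466 → 233 → 700 → 350 → 175 → 526 → 263 → 790 → 395 → 1186 → 593 → 1780 → 890 → 445 → 1336 → 668 → 334 → 167 → 502 → 251 → 754 → 377 → 1132 → 566 → 283 → 850 → 425 → 1276 → 638 → 319 → 958 → 479 → 1438 → 719 → 2158 → 1079 → 3238 → 1619 → 4858 → 2429 → 7288 → 3644 → 1822 → 911 → 2734 → 1367 → 4102 → 2051 → 6154 → 3077 → 9232 → 4616 → 2308 → 1154 → 577 → 1732 → 866 → 433 → 1300 → 650 → 325 → 976 → 488 → 244 → 122 → 61 → 184 → 92 → 46 → 23 → 70 → 35 → 106 → 53 → 160 → 80 → 40 → 20 → 10 → 5 → 16 → 8 → 4 → 2 → 1
Total steps = 120

120 steps


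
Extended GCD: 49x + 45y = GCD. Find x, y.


Tabular extended Euclidean (each row: r = 49*s + 45*t):
r=49, s=1, t=0
r=45, s=0, t=1
q=1: r=4, s=1, t=-1   [49*(1) + 45*(-1) = 4]
q=11: r=1, s=-11, t=12   [49*(-11) + 45*(12) = 1]
q=4: r=0, s=45, t=-49   [49*(45) + 45*(-49) = 0]
GCD = 1; from the row with r=1: x=-11, y=12
Check: 49*(-11) + 45*(12) = -539 + 540 = 1

GCD = 1, x = -11, y = 12


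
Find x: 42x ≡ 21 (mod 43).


GCD(42, 43) = 1, unique solution
a^(-1) mod 43 = 42
x = 42 * 21 mod 43 = 22

x ≡ 22 (mod 43)


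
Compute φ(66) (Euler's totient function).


66 = 2 × 3 × 11
Prime factors: 2, 3, 11
φ(66) = 66 × (1-1/2) × (1-1/3) × (1-1/11)
= 66 × 1/2 × 2/3 × 10/11 = 20

φ(66) = 20


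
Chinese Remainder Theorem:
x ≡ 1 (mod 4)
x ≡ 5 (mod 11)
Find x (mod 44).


M = 4*11 = 44
M1 = M/4 = 11, M2 = M/11 = 4
M1^(-1) mod 4 = 3, M2^(-1) mod 11 = 3
x = 1*11*3 + 5*4*3 = 93
93 mod 44 = 5
Check: 5 mod 4 = 1 ✓, 5 mod 11 = 5 ✓

x ≡ 5 (mod 44)


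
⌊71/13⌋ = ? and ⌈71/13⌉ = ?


71/13 = 5.4615
floor = 5
ceil = 6

floor = 5, ceil = 6


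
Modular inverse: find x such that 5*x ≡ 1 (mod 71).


Use the extended Euclidean algorithm on (71, 5); each row r = 71*s + 5*t:
r=71, s=1, t=0
r=5, s=0, t=1
q=14: r=1, s=1, t=-14   [71*(1) + 5*(-14) = 1]
q=5: r=0, s=-5, t=71   [71*(-5) + 5*(71) = 0]
GCD = 1 with t = -14, so 5*(-14) ≡ 1 (mod 71)
Inverse = -14 mod 71 = 57
Check: 5 * 57 = 285 ≡ 1 (mod 71)

5^(-1) ≡ 57 (mod 71)


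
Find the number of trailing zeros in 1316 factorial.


floor(1316/5) = 263
floor(1316/25) = 52
floor(1316/125) = 10
floor(1316/625) = 2
Total = 327

327 trailing zeros


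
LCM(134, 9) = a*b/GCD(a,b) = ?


GCD(134, 9) = 1
LCM = 134*9/1 = 1206/1 = 1206

LCM = 1206


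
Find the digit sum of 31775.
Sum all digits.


3 + 1 + 7 + 7 + 5 = 23


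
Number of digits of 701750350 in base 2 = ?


701750350 in base 2 = 101001110100111101110001001110
Number of digits = 30

30 digits (base 2)


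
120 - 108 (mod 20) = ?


120 - 108 = 12
12 mod 20 = 12


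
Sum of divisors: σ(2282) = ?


Divisors of 2282: 1, 2, 7, 14, 163, 326, 1141, 2282
Sum = 1 + 2 + 7 + 14 + 163 + 326 + 1141 + 2282 = 3936

σ(2282) = 3936


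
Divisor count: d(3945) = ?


3945 = 3^1 × 5^1 × 263^1
d(3945) = (1+1) × (1+1) × (1+1) = 8

8 divisors


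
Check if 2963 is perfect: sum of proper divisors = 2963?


Proper divisors of 2963: 1
Sum = 1 = 1

No, 2963 is not perfect (1 ≠ 2963)


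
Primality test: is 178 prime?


178 / 2 = 89 (exact division)
178 is NOT prime.

No, 178 is not prime


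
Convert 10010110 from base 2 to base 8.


10010110 (base 2) = 150 (decimal)
150 (decimal) = 226 (base 8)


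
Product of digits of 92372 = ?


9 × 2 × 3 × 7 × 2 = 756


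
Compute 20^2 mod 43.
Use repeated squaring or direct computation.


20^1 mod 43 = 20
20^2 mod 43 = 13


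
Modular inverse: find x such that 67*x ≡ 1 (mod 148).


Use the extended Euclidean algorithm on (148, 67); each row r = 148*s + 67*t:
r=148, s=1, t=0
r=67, s=0, t=1
q=2: r=14, s=1, t=-2   [148*(1) + 67*(-2) = 14]
q=4: r=11, s=-4, t=9   [148*(-4) + 67*(9) = 11]
q=1: r=3, s=5, t=-11   [148*(5) + 67*(-11) = 3]
q=3: r=2, s=-19, t=42   [148*(-19) + 67*(42) = 2]
q=1: r=1, s=24, t=-53   [148*(24) + 67*(-53) = 1]
q=2: r=0, s=-67, t=148   [148*(-67) + 67*(148) = 0]
GCD = 1 with t = -53, so 67*(-53) ≡ 1 (mod 148)
Inverse = -53 mod 148 = 95
Check: 67 * 95 = 6365 ≡ 1 (mod 148)

67^(-1) ≡ 95 (mod 148)


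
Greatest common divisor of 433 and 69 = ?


433 = 6 * 69 + 19
69 = 3 * 19 + 12
19 = 1 * 12 + 7
12 = 1 * 7 + 5
7 = 1 * 5 + 2
5 = 2 * 2 + 1
2 = 2 * 1 + 0
GCD = 1


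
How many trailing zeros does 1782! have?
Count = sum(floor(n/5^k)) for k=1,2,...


floor(1782/5) = 356
floor(1782/25) = 71
floor(1782/125) = 14
floor(1782/625) = 2
Total = 443

443 trailing zeros


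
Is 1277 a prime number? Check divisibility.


Check divisors up to sqrt(1277) = 35.7351
No divisors found.
1277 is prime.

Yes, 1277 is prime


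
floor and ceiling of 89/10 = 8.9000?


89/10 = 8.9000
floor = 8
ceil = 9

floor = 8, ceil = 9


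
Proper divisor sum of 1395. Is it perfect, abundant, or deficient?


Proper divisors: 1, 3, 5, 9, 15, 31, 45, 93, 155, 279, 465
Sum = 1 + 3 + 5 + 9 + 15 + 31 + 45 + 93 + 155 + 279 + 465 = 1101
1101 < 1395 → deficient

s(1395) = 1101 (deficient)


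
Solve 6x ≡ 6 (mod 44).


GCD(6, 44) = 2 divides 6
Divide: 3x ≡ 3 (mod 22)
x ≡ 1 (mod 22)


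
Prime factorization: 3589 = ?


3589 / 37 = 97
97 / 97 = 1
3589 = 37 × 97


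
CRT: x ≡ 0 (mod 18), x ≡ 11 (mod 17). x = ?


M = 18*17 = 306
M1 = M/18 = 17, M2 = M/17 = 18
M1^(-1) mod 18 = 17, M2^(-1) mod 17 = 1
x = 0*17*17 + 11*18*1 = 198
198 mod 306 = 198
Check: 198 mod 18 = 0 ✓, 198 mod 17 = 11 ✓

x ≡ 198 (mod 306)


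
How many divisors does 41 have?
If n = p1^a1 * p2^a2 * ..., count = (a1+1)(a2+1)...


41 = 41^1
d(41) = (1+1) = 2

2 divisors


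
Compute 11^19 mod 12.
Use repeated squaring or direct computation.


11^1 mod 12 = 11
11^2 mod 12 = 1
11^3 mod 12 = 11
11^4 mod 12 = 1
11^5 mod 12 = 11
11^6 mod 12 = 1
11^7 mod 12 = 11
11^8 mod 12 = 1
11^9 mod 12 = 11
11^10 mod 12 = 1
11^11 mod 12 = 11
11^12 mod 12 = 1
11^13 mod 12 = 11
11^14 mod 12 = 1
11^15 mod 12 = 11
11^16 mod 12 = 1
11^17 mod 12 = 11
11^18 mod 12 = 1
11^19 mod 12 = 11


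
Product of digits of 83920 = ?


8 × 3 × 9 × 2 × 0 = 0


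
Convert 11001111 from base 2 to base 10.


11001111 (base 2) = 207 (decimal)
207 (decimal) = 207 (base 10)


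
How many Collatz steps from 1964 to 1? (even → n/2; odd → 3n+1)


1964 → 982 → 491 → 1474 → 737 → 2212 → 1106 → 553 → 1660 → 830 → 415 → 1246 → 623 → 1870 → 935 → 2806 → 1403 → 4210 → 2105 → 6316 → 3158 → 1579 → 4738 → 2369 → 7108 → 3554 → 1777 → 5332 → 2666 → 1333 → 4000 → 2000 → 1000 → 500 → 250 → 125 → 376 → 188 → 94 → 47 → 142 → 71 → 214 → 107 → 322 → 161 → 484 → 242 → 121 → 364 → 182 → 91 → 274 → 137 → 412 → 206 → 103 → 310 → 155 → 466 → 233 → 700 → 350 → 175 → 526 → 263 → 790 → 395 → 1186 → 593 → 1780 → 890 → 445 → 1336 → 668 → 334 → 167 → 502 → 251 → 754 → 377 → 1132 → 566 → 283 → 850 → 425 → 1276 → 638 → 319 → 958 → 479 → 1438 → 719 → 2158 → 1079 → 3238 → 1619 → 4858 → 2429 → 7288 → 3644 → 1822 → 911 → 2734 → 1367 → 4102 → 2051 → 6154 → 3077 → 9232 → 4616 → 2308 → 1154 → 577 → 1732 → 866 → 433 → 1300 → 650 → 325 → 976 → 488 → 244 → 122 → 61 → 184 → 92 → 46 → 23 → 70 → 35 → 106 → 53 → 160 → 80 → 40 → 20 → 10 → 5 → 16 → 8 → 4 → 2 → 1
Total steps = 143

143 steps


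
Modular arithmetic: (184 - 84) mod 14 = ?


184 - 84 = 100
100 mod 14 = 2


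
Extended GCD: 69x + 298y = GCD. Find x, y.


Tabular extended Euclidean (each row: r = 69*s + 298*t):
r=69, s=1, t=0
r=298, s=0, t=1
q=0: r=69, s=1, t=0   [69*(1) + 298*(0) = 69]
q=4: r=22, s=-4, t=1   [69*(-4) + 298*(1) = 22]
q=3: r=3, s=13, t=-3   [69*(13) + 298*(-3) = 3]
q=7: r=1, s=-95, t=22   [69*(-95) + 298*(22) = 1]
q=3: r=0, s=298, t=-69   [69*(298) + 298*(-69) = 0]
GCD = 1; from the row with r=1: x=-95, y=22
Check: 69*(-95) + 298*(22) = -6555 + 6556 = 1

GCD = 1, x = -95, y = 22


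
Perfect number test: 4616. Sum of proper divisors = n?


Proper divisors of 4616: 1, 2, 4, 8, 577, 1154, 2308
Sum = 1 + 2 + 4 + 8 + 577 + 1154 + 2308 = 4054

No, 4616 is not perfect (4054 ≠ 4616)


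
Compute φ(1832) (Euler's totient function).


1832 = 2^3 × 229
Prime factors: 2, 229
φ(1832) = 1832 × (1-1/2) × (1-1/229)
= 1832 × 1/2 × 228/229 = 912

φ(1832) = 912


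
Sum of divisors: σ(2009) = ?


Divisors of 2009: 1, 7, 41, 49, 287, 2009
Sum = 1 + 7 + 41 + 49 + 287 + 2009 = 2394

σ(2009) = 2394


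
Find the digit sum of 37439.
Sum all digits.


3 + 7 + 4 + 3 + 9 = 26


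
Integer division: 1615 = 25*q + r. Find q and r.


1615 = 25 * 64 + 15
Check: 1600 + 15 = 1615

q = 64, r = 15


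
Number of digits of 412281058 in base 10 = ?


412281058 has 9 digits in base 10
floor(log10(412281058)) + 1 = floor(8.6152) + 1 = 9

9 digits (base 10)


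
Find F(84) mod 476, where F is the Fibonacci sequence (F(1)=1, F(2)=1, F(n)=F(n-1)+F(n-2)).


F(k) mod 476 for k=1..84:
1, 1, 2, 3, 5, 8, 13, 21, 34, 55, 89, 144, 233, 377, 134, 35, 169, 204, 373, 101, 474, 99, 97, 196, 293, 13, 306, 319, 149, 468, 141, 133, 274, 407, 205, 136, 341, 1, 342, 343, 209, 76, 285, 361, 170, 55, 225, 280, 29, 309, 338, 171, 33, 204, 237, 441, 202, 167, 369, 60, 429, 13, 442, 455, 421, 400, 345, 269, 138, 407, 69, 0, 69, 69, 138, 207, 345, 76, 421, 21, 442, 463, 429, 416
F(84) mod 476 = 416


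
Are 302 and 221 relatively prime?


Euclidean algorithm:
302 = 1 * 221 + 81
221 = 2 * 81 + 59
81 = 1 * 59 + 22
59 = 2 * 22 + 15
22 = 1 * 15 + 7
15 = 2 * 7 + 1
7 = 7 * 1 + 0
GCD(302, 221) = 1

Yes, coprime (GCD = 1)


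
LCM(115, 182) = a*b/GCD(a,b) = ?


GCD(115, 182) = 1
LCM = 115*182/1 = 20930/1 = 20930

LCM = 20930


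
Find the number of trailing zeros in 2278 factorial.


floor(2278/5) = 455
floor(2278/25) = 91
floor(2278/125) = 18
floor(2278/625) = 3
Total = 567

567 trailing zeros


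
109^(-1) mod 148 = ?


Use the extended Euclidean algorithm on (148, 109); each row r = 148*s + 109*t:
r=148, s=1, t=0
r=109, s=0, t=1
q=1: r=39, s=1, t=-1   [148*(1) + 109*(-1) = 39]
q=2: r=31, s=-2, t=3   [148*(-2) + 109*(3) = 31]
q=1: r=8, s=3, t=-4   [148*(3) + 109*(-4) = 8]
q=3: r=7, s=-11, t=15   [148*(-11) + 109*(15) = 7]
q=1: r=1, s=14, t=-19   [148*(14) + 109*(-19) = 1]
q=7: r=0, s=-109, t=148   [148*(-109) + 109*(148) = 0]
GCD = 1 with t = -19, so 109*(-19) ≡ 1 (mod 148)
Inverse = -19 mod 148 = 129
Check: 109 * 129 = 14061 ≡ 1 (mod 148)

109^(-1) ≡ 129 (mod 148)


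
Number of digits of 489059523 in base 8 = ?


489059523 in base 8 = 3511472303
Number of digits = 10

10 digits (base 8)


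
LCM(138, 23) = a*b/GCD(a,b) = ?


GCD(138, 23) = 23
LCM = 138*23/23 = 3174/23 = 138

LCM = 138


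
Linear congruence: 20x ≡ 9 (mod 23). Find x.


GCD(20, 23) = 1, unique solution
a^(-1) mod 23 = 15
x = 15 * 9 mod 23 = 20

x ≡ 20 (mod 23)


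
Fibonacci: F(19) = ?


Sequence: 1, 1, 2, 3, 5, 8, 13, 21, 34, 55, 89, 144, 233, 377, 610, 987, 1597, 2584, 4181
F(19) = 4181


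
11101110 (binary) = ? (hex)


11101110 (base 2) = 238 (decimal)
238 (decimal) = EE (base 16)


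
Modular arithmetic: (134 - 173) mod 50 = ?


134 - 173 = -39
-39 mod 50 = 11


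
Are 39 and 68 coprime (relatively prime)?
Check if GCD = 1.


Euclidean algorithm:
68 = 1 * 39 + 29
39 = 1 * 29 + 10
29 = 2 * 10 + 9
10 = 1 * 9 + 1
9 = 9 * 1 + 0
GCD(39, 68) = 1

Yes, coprime (GCD = 1)


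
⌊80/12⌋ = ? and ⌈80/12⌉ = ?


80/12 = 6.6667
floor = 6
ceil = 7

floor = 6, ceil = 7


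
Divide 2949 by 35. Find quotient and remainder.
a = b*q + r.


2949 = 35 * 84 + 9
Check: 2940 + 9 = 2949

q = 84, r = 9


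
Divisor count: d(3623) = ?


3623 = 3623^1
d(3623) = (1+1) = 2

2 divisors


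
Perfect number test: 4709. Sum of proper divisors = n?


Proper divisors of 4709: 1, 17, 277
Sum = 1 + 17 + 277 = 295

No, 4709 is not perfect (295 ≠ 4709)


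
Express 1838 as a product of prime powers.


1838 / 2 = 919
919 / 919 = 1
1838 = 2 × 919


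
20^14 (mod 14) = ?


20^1 mod 14 = 6
20^2 mod 14 = 8
20^3 mod 14 = 6
20^4 mod 14 = 8
20^5 mod 14 = 6
20^6 mod 14 = 8
20^7 mod 14 = 6
20^8 mod 14 = 8
20^9 mod 14 = 6
20^10 mod 14 = 8
20^11 mod 14 = 6
20^12 mod 14 = 8
20^13 mod 14 = 6
20^14 mod 14 = 8


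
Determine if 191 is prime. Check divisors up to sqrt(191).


Check divisors up to sqrt(191) = 13.8203
No divisors found.
191 is prime.

Yes, 191 is prime


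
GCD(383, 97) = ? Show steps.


383 = 3 * 97 + 92
97 = 1 * 92 + 5
92 = 18 * 5 + 2
5 = 2 * 2 + 1
2 = 2 * 1 + 0
GCD = 1


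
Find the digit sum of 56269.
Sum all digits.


5 + 6 + 2 + 6 + 9 = 28


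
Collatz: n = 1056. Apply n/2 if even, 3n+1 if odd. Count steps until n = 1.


1056 → 528 → 264 → 132 → 66 → 33 → 100 → 50 → 25 → 76 → 38 → 19 → 58 → 29 → 88 → 44 → 22 → 11 → 34 → 17 → 52 → 26 → 13 → 40 → 20 → 10 → 5 → 16 → 8 → 4 → 2 → 1
Total steps = 31

31 steps


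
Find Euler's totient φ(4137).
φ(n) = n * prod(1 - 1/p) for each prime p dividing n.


4137 = 3 × 7 × 197
Prime factors: 3, 7, 197
φ(4137) = 4137 × (1-1/3) × (1-1/7) × (1-1/197)
= 4137 × 2/3 × 6/7 × 196/197 = 2352

φ(4137) = 2352


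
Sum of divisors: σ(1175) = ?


Divisors of 1175: 1, 5, 25, 47, 235, 1175
Sum = 1 + 5 + 25 + 47 + 235 + 1175 = 1488

σ(1175) = 1488


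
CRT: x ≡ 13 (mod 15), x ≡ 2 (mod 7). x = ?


M = 15*7 = 105
M1 = M/15 = 7, M2 = M/7 = 15
M1^(-1) mod 15 = 13, M2^(-1) mod 7 = 1
x = 13*7*13 + 2*15*1 = 1213
1213 mod 105 = 58
Check: 58 mod 15 = 13 ✓, 58 mod 7 = 2 ✓

x ≡ 58 (mod 105)


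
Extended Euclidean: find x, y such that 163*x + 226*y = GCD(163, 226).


Tabular extended Euclidean (each row: r = 163*s + 226*t):
r=163, s=1, t=0
r=226, s=0, t=1
q=0: r=163, s=1, t=0   [163*(1) + 226*(0) = 163]
q=1: r=63, s=-1, t=1   [163*(-1) + 226*(1) = 63]
q=2: r=37, s=3, t=-2   [163*(3) + 226*(-2) = 37]
q=1: r=26, s=-4, t=3   [163*(-4) + 226*(3) = 26]
q=1: r=11, s=7, t=-5   [163*(7) + 226*(-5) = 11]
q=2: r=4, s=-18, t=13   [163*(-18) + 226*(13) = 4]
q=2: r=3, s=43, t=-31   [163*(43) + 226*(-31) = 3]
q=1: r=1, s=-61, t=44   [163*(-61) + 226*(44) = 1]
q=3: r=0, s=226, t=-163   [163*(226) + 226*(-163) = 0]
GCD = 1; from the row with r=1: x=-61, y=44
Check: 163*(-61) + 226*(44) = -9943 + 9944 = 1

GCD = 1, x = -61, y = 44


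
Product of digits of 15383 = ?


1 × 5 × 3 × 8 × 3 = 360


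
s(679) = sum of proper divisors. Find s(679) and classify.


Proper divisors: 1, 7, 97
Sum = 1 + 7 + 97 = 105
105 < 679 → deficient

s(679) = 105 (deficient)


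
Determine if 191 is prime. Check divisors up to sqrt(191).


Check divisors up to sqrt(191) = 13.8203
No divisors found.
191 is prime.

Yes, 191 is prime


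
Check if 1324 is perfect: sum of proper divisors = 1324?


Proper divisors of 1324: 1, 2, 4, 331, 662
Sum = 1 + 2 + 4 + 331 + 662 = 1000

No, 1324 is not perfect (1000 ≠ 1324)


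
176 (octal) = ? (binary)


176 (base 8) = 126 (decimal)
126 (decimal) = 1111110 (base 2)


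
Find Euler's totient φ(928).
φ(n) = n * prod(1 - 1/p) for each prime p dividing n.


928 = 2^5 × 29
Prime factors: 2, 29
φ(928) = 928 × (1-1/2) × (1-1/29)
= 928 × 1/2 × 28/29 = 448

φ(928) = 448


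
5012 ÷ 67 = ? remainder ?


5012 = 67 * 74 + 54
Check: 4958 + 54 = 5012

q = 74, r = 54


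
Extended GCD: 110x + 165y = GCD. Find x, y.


Tabular extended Euclidean (each row: r = 110*s + 165*t):
r=110, s=1, t=0
r=165, s=0, t=1
q=0: r=110, s=1, t=0   [110*(1) + 165*(0) = 110]
q=1: r=55, s=-1, t=1   [110*(-1) + 165*(1) = 55]
q=2: r=0, s=3, t=-2   [110*(3) + 165*(-2) = 0]
GCD = 55; from the row with r=55: x=-1, y=1
Check: 110*(-1) + 165*(1) = -110 + 165 = 55

GCD = 55, x = -1, y = 1


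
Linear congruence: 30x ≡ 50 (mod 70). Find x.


GCD(30, 70) = 10 divides 50
Divide: 3x ≡ 5 (mod 7)
x ≡ 4 (mod 7)


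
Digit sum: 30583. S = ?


3 + 0 + 5 + 8 + 3 = 19


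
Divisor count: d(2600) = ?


2600 = 2^3 × 5^2 × 13^1
d(2600) = (3+1) × (2+1) × (1+1) = 24

24 divisors


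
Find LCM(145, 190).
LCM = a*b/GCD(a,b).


GCD(145, 190) = 5
LCM = 145*190/5 = 27550/5 = 5510

LCM = 5510


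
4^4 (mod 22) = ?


4^1 mod 22 = 4
4^2 mod 22 = 16
4^3 mod 22 = 20
4^4 mod 22 = 14


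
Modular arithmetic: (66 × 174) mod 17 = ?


66 × 174 = 11484
11484 mod 17 = 9


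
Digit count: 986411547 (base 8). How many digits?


986411547 in base 8 = 7262671033
Number of digits = 10

10 digits (base 8)


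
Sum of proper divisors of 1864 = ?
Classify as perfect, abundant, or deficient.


Proper divisors: 1, 2, 4, 8, 233, 466, 932
Sum = 1 + 2 + 4 + 8 + 233 + 466 + 932 = 1646
1646 < 1864 → deficient

s(1864) = 1646 (deficient)


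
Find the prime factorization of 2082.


2082 / 2 = 1041
1041 / 3 = 347
347 / 347 = 1
2082 = 2 × 3 × 347


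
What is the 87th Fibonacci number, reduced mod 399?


F(k) mod 399 for k=1..87:
1, 1, 2, 3, 5, 8, 13, 21, 34, 55, 89, 144, 233, 377, 211, 189, 1, 190, 191, 381, 173, 155, 328, 84, 13, 97, 110, 207, 317, 125, 43, 168, 211, 379, 191, 171, 362, 134, 97, 231, 328, 160, 89, 249, 338, 188, 127, 315, 43, 358, 2, 360, 362, 323, 286, 210, 97, 307, 5, 312, 317, 230, 148, 378, 127, 106, 233, 339, 173, 113, 286, 0, 286, 286, 173, 60, 233, 293, 127, 21, 148, 169, 317, 87, 5, 92, 97
F(87) mod 399 = 97


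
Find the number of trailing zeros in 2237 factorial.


floor(2237/5) = 447
floor(2237/25) = 89
floor(2237/125) = 17
floor(2237/625) = 3
Total = 556

556 trailing zeros


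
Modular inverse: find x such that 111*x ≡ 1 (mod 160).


Use the extended Euclidean algorithm on (160, 111); each row r = 160*s + 111*t:
r=160, s=1, t=0
r=111, s=0, t=1
q=1: r=49, s=1, t=-1   [160*(1) + 111*(-1) = 49]
q=2: r=13, s=-2, t=3   [160*(-2) + 111*(3) = 13]
q=3: r=10, s=7, t=-10   [160*(7) + 111*(-10) = 10]
q=1: r=3, s=-9, t=13   [160*(-9) + 111*(13) = 3]
q=3: r=1, s=34, t=-49   [160*(34) + 111*(-49) = 1]
q=3: r=0, s=-111, t=160   [160*(-111) + 111*(160) = 0]
GCD = 1 with t = -49, so 111*(-49) ≡ 1 (mod 160)
Inverse = -49 mod 160 = 111
Check: 111 * 111 = 12321 ≡ 1 (mod 160)

111^(-1) ≡ 111 (mod 160)


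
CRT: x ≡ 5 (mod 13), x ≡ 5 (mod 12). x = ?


M = 13*12 = 156
M1 = M/13 = 12, M2 = M/12 = 13
M1^(-1) mod 13 = 12, M2^(-1) mod 12 = 1
x = 5*12*12 + 5*13*1 = 785
785 mod 156 = 5
Check: 5 mod 13 = 5 ✓, 5 mod 12 = 5 ✓

x ≡ 5 (mod 156)


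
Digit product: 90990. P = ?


9 × 0 × 9 × 9 × 0 = 0


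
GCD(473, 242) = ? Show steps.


473 = 1 * 242 + 231
242 = 1 * 231 + 11
231 = 21 * 11 + 0
GCD = 11


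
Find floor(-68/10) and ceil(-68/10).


-68/10 = -6.8000
floor = -7
ceil = -6

floor = -7, ceil = -6


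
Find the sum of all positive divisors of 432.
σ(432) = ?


Divisors of 432: 1, 2, 3, 4, 6, 8, 9, 12, 16, 18, 24, 27, 36, 48, 54, 72, 108, 144, 216, 432
Sum = 1 + 2 + 3 + 4 + 6 + 8 + 9 + 12 + 16 + 18 + 24 + 27 + 36 + 48 + 54 + 72 + 108 + 144 + 216 + 432 = 1240

σ(432) = 1240


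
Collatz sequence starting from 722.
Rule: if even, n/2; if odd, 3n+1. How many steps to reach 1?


722 → 361 → 1084 → 542 → 271 → 814 → 407 → 1222 → 611 → 1834 → 917 → 2752 → 1376 → 688 → 344 → 172 → 86 → 43 → 130 → 65 → 196 → 98 → 49 → 148 → 74 → 37 → 112 → 56 → 28 → 14 → 7 → 22 → 11 → 34 → 17 → 52 → 26 → 13 → 40 → 20 → 10 → 5 → 16 → 8 → 4 → 2 → 1
Total steps = 46

46 steps


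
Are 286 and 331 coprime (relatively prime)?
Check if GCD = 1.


Euclidean algorithm:
331 = 1 * 286 + 45
286 = 6 * 45 + 16
45 = 2 * 16 + 13
16 = 1 * 13 + 3
13 = 4 * 3 + 1
3 = 3 * 1 + 0
GCD(286, 331) = 1

Yes, coprime (GCD = 1)


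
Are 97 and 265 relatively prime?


Euclidean algorithm:
265 = 2 * 97 + 71
97 = 1 * 71 + 26
71 = 2 * 26 + 19
26 = 1 * 19 + 7
19 = 2 * 7 + 5
7 = 1 * 5 + 2
5 = 2 * 2 + 1
2 = 2 * 1 + 0
GCD(97, 265) = 1

Yes, coprime (GCD = 1)


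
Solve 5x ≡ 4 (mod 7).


GCD(5, 7) = 1, unique solution
a^(-1) mod 7 = 3
x = 3 * 4 mod 7 = 5

x ≡ 5 (mod 7)


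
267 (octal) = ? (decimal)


267 (base 8) = 183 (decimal)
183 (decimal) = 183 (base 10)


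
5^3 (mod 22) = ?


5^1 mod 22 = 5
5^2 mod 22 = 3
5^3 mod 22 = 15


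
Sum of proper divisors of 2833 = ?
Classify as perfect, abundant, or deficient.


Proper divisors: 1
Sum = 1 = 1
1 < 2833 → deficient

s(2833) = 1 (deficient)


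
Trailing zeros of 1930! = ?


floor(1930/5) = 386
floor(1930/25) = 77
floor(1930/125) = 15
floor(1930/625) = 3
Total = 481

481 trailing zeros


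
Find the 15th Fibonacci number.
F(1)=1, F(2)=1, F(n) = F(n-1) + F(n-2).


Sequence: 1, 1, 2, 3, 5, 8, 13, 21, 34, 55, 89, 144, 233, 377, 610
F(15) = 610


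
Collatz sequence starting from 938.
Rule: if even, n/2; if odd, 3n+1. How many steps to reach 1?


938 → 469 → 1408 → 704 → 352 → 176 → 88 → 44 → 22 → 11 → 34 → 17 → 52 → 26 → 13 → 40 → 20 → 10 → 5 → 16 → 8 → 4 → 2 → 1
Total steps = 23

23 steps


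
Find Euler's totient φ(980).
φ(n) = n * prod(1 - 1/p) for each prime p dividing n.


980 = 2^2 × 5 × 7^2
Prime factors: 2, 5, 7
φ(980) = 980 × (1-1/2) × (1-1/5) × (1-1/7)
= 980 × 1/2 × 4/5 × 6/7 = 336

φ(980) = 336


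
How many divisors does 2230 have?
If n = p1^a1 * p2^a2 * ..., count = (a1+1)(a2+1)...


2230 = 2^1 × 5^1 × 223^1
d(2230) = (1+1) × (1+1) × (1+1) = 8

8 divisors


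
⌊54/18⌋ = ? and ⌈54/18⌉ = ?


54/18 = 3.0000
floor = 3
ceil = 3

floor = 3, ceil = 3


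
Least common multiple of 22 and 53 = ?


GCD(22, 53) = 1
LCM = 22*53/1 = 1166/1 = 1166

LCM = 1166


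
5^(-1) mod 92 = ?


Use the extended Euclidean algorithm on (92, 5); each row r = 92*s + 5*t:
r=92, s=1, t=0
r=5, s=0, t=1
q=18: r=2, s=1, t=-18   [92*(1) + 5*(-18) = 2]
q=2: r=1, s=-2, t=37   [92*(-2) + 5*(37) = 1]
q=2: r=0, s=5, t=-92   [92*(5) + 5*(-92) = 0]
GCD = 1 with t = 37, so 5*(37) ≡ 1 (mod 92)
Inverse = 37 mod 92 = 37
Check: 5 * 37 = 185 ≡ 1 (mod 92)

5^(-1) ≡ 37 (mod 92)


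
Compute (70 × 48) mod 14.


70 × 48 = 3360
3360 mod 14 = 0


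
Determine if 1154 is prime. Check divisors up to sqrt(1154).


1154 / 2 = 577 (exact division)
1154 is NOT prime.

No, 1154 is not prime


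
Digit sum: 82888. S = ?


8 + 2 + 8 + 8 + 8 = 34


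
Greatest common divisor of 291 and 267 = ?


291 = 1 * 267 + 24
267 = 11 * 24 + 3
24 = 8 * 3 + 0
GCD = 3


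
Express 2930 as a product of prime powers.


2930 / 2 = 1465
1465 / 5 = 293
293 / 293 = 1
2930 = 2 × 5 × 293


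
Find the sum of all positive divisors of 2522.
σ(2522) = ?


Divisors of 2522: 1, 2, 13, 26, 97, 194, 1261, 2522
Sum = 1 + 2 + 13 + 26 + 97 + 194 + 1261 + 2522 = 4116

σ(2522) = 4116


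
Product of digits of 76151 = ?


7 × 6 × 1 × 5 × 1 = 210


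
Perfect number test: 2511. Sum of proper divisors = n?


Proper divisors of 2511: 1, 3, 9, 27, 31, 81, 93, 279, 837
Sum = 1 + 3 + 9 + 27 + 31 + 81 + 93 + 279 + 837 = 1361

No, 2511 is not perfect (1361 ≠ 2511)


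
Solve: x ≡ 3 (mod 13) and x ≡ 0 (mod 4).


M = 13*4 = 52
M1 = M/13 = 4, M2 = M/4 = 13
M1^(-1) mod 13 = 10, M2^(-1) mod 4 = 1
x = 3*4*10 + 0*13*1 = 120
120 mod 52 = 16
Check: 16 mod 13 = 3 ✓, 16 mod 4 = 0 ✓

x ≡ 16 (mod 52)


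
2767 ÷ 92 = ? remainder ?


2767 = 92 * 30 + 7
Check: 2760 + 7 = 2767

q = 30, r = 7


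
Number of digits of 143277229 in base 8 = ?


143277229 in base 8 = 1042436255
Number of digits = 10

10 digits (base 8)


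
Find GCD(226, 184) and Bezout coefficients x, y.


Tabular extended Euclidean (each row: r = 226*s + 184*t):
r=226, s=1, t=0
r=184, s=0, t=1
q=1: r=42, s=1, t=-1   [226*(1) + 184*(-1) = 42]
q=4: r=16, s=-4, t=5   [226*(-4) + 184*(5) = 16]
q=2: r=10, s=9, t=-11   [226*(9) + 184*(-11) = 10]
q=1: r=6, s=-13, t=16   [226*(-13) + 184*(16) = 6]
q=1: r=4, s=22, t=-27   [226*(22) + 184*(-27) = 4]
q=1: r=2, s=-35, t=43   [226*(-35) + 184*(43) = 2]
q=2: r=0, s=92, t=-113   [226*(92) + 184*(-113) = 0]
GCD = 2; from the row with r=2: x=-35, y=43
Check: 226*(-35) + 184*(43) = -7910 + 7912 = 2

GCD = 2, x = -35, y = 43


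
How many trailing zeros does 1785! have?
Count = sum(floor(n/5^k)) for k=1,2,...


floor(1785/5) = 357
floor(1785/25) = 71
floor(1785/125) = 14
floor(1785/625) = 2
Total = 444

444 trailing zeros


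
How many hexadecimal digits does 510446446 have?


510446446 in base 16 = 1E6CCB6E
Number of digits = 8

8 digits (base 16)


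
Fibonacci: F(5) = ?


Sequence: 1, 1, 2, 3, 5
F(5) = 5


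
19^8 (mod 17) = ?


19^1 mod 17 = 2
19^2 mod 17 = 4
19^3 mod 17 = 8
19^4 mod 17 = 16
19^5 mod 17 = 15
19^6 mod 17 = 13
19^7 mod 17 = 9
19^8 mod 17 = 1


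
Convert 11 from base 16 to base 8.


11 (base 16) = 17 (decimal)
17 (decimal) = 21 (base 8)


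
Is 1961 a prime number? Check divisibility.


1961 / 37 = 53 (exact division)
1961 is NOT prime.

No, 1961 is not prime


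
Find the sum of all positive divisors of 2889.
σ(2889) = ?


Divisors of 2889: 1, 3, 9, 27, 107, 321, 963, 2889
Sum = 1 + 3 + 9 + 27 + 107 + 321 + 963 + 2889 = 4320

σ(2889) = 4320


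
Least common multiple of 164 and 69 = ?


GCD(164, 69) = 1
LCM = 164*69/1 = 11316/1 = 11316

LCM = 11316


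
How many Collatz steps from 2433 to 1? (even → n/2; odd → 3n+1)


2433 → 7300 → 3650 → 1825 → 5476 → 2738 → 1369 → 4108 → 2054 → 1027 → 3082 → 1541 → 4624 → 2312 → 1156 → 578 → 289 → 868 → 434 → 217 → 652 → 326 → 163 → 490 → 245 → 736 → 368 → 184 → 92 → 46 → 23 → 70 → 35 → 106 → 53 → 160 → 80 → 40 → 20 → 10 → 5 → 16 → 8 → 4 → 2 → 1
Total steps = 45

45 steps


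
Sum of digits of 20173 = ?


2 + 0 + 1 + 7 + 3 = 13


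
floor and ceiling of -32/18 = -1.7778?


-32/18 = -1.7778
floor = -2
ceil = -1

floor = -2, ceil = -1


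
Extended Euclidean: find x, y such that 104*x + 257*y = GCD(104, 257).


Tabular extended Euclidean (each row: r = 104*s + 257*t):
r=104, s=1, t=0
r=257, s=0, t=1
q=0: r=104, s=1, t=0   [104*(1) + 257*(0) = 104]
q=2: r=49, s=-2, t=1   [104*(-2) + 257*(1) = 49]
q=2: r=6, s=5, t=-2   [104*(5) + 257*(-2) = 6]
q=8: r=1, s=-42, t=17   [104*(-42) + 257*(17) = 1]
q=6: r=0, s=257, t=-104   [104*(257) + 257*(-104) = 0]
GCD = 1; from the row with r=1: x=-42, y=17
Check: 104*(-42) + 257*(17) = -4368 + 4369 = 1

GCD = 1, x = -42, y = 17


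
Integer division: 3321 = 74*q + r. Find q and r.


3321 = 74 * 44 + 65
Check: 3256 + 65 = 3321

q = 44, r = 65


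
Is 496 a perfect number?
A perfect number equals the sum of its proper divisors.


Proper divisors of 496: 1, 2, 4, 8, 16, 31, 62, 124, 248
Sum = 1 + 2 + 4 + 8 + 16 + 31 + 62 + 124 + 248 = 496

Yes, 496 is perfect (496 = 496)


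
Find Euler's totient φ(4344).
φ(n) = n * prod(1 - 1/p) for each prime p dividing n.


4344 = 2^3 × 3 × 181
Prime factors: 2, 3, 181
φ(4344) = 4344 × (1-1/2) × (1-1/3) × (1-1/181)
= 4344 × 1/2 × 2/3 × 180/181 = 1440

φ(4344) = 1440


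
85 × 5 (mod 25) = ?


85 × 5 = 425
425 mod 25 = 0


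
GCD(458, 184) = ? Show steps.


458 = 2 * 184 + 90
184 = 2 * 90 + 4
90 = 22 * 4 + 2
4 = 2 * 2 + 0
GCD = 2


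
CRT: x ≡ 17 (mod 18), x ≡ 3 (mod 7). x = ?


M = 18*7 = 126
M1 = M/18 = 7, M2 = M/7 = 18
M1^(-1) mod 18 = 13, M2^(-1) mod 7 = 2
x = 17*7*13 + 3*18*2 = 1655
1655 mod 126 = 17
Check: 17 mod 18 = 17 ✓, 17 mod 7 = 3 ✓

x ≡ 17 (mod 126)


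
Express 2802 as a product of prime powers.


2802 / 2 = 1401
1401 / 3 = 467
467 / 467 = 1
2802 = 2 × 3 × 467


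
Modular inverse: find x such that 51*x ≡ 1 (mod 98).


Use the extended Euclidean algorithm on (98, 51); each row r = 98*s + 51*t:
r=98, s=1, t=0
r=51, s=0, t=1
q=1: r=47, s=1, t=-1   [98*(1) + 51*(-1) = 47]
q=1: r=4, s=-1, t=2   [98*(-1) + 51*(2) = 4]
q=11: r=3, s=12, t=-23   [98*(12) + 51*(-23) = 3]
q=1: r=1, s=-13, t=25   [98*(-13) + 51*(25) = 1]
q=3: r=0, s=51, t=-98   [98*(51) + 51*(-98) = 0]
GCD = 1 with t = 25, so 51*(25) ≡ 1 (mod 98)
Inverse = 25 mod 98 = 25
Check: 51 * 25 = 1275 ≡ 1 (mod 98)

51^(-1) ≡ 25 (mod 98)


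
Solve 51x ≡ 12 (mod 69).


GCD(51, 69) = 3 divides 12
Divide: 17x ≡ 4 (mod 23)
x ≡ 7 (mod 23)


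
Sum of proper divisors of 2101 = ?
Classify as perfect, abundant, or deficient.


Proper divisors: 1, 11, 191
Sum = 1 + 11 + 191 = 203
203 < 2101 → deficient

s(2101) = 203 (deficient)


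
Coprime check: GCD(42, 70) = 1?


Euclidean algorithm:
70 = 1 * 42 + 28
42 = 1 * 28 + 14
28 = 2 * 14 + 0
GCD(42, 70) = 14

No, not coprime (GCD = 14)


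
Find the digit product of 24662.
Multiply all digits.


2 × 4 × 6 × 6 × 2 = 576


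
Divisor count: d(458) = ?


458 = 2^1 × 229^1
d(458) = (1+1) × (1+1) = 4

4 divisors


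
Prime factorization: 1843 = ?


1843 / 19 = 97
97 / 97 = 1
1843 = 19 × 97


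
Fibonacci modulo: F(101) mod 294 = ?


F(k) mod 294 for k=1..101:
1, 1, 2, 3, 5, 8, 13, 21, 34, 55, 89, 144, 233, 83, 22, 105, 127, 232, 65, 3, 68, 71, 139, 210, 55, 265, 26, 291, 23, 20, 43, 63, 106, 169, 275, 150, 131, 281, 118, 105, 223, 34, 257, 291, 254, 251, 211, 168, 85, 253, 44, 3, 47, 50, 97, 147, 244, 97, 47, 144, 191, 41, 232, 273, 211, 190, 107, 3, 110, 113, 223, 42, 265, 13, 278, 291, 275, 272, 253, 231, 190, 127, 23, 150, 173, 29, 202, 231, 139, 76, 215, 291, 212, 209, 127, 42, 169, 211, 86, 3, 89
F(101) mod 294 = 89


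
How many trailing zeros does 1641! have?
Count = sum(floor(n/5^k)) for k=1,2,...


floor(1641/5) = 328
floor(1641/25) = 65
floor(1641/125) = 13
floor(1641/625) = 2
Total = 408

408 trailing zeros


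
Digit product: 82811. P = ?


8 × 2 × 8 × 1 × 1 = 128


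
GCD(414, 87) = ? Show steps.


414 = 4 * 87 + 66
87 = 1 * 66 + 21
66 = 3 * 21 + 3
21 = 7 * 3 + 0
GCD = 3


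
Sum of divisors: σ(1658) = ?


Divisors of 1658: 1, 2, 829, 1658
Sum = 1 + 2 + 829 + 1658 = 2490

σ(1658) = 2490


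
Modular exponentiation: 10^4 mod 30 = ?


10^1 mod 30 = 10
10^2 mod 30 = 10
10^3 mod 30 = 10
10^4 mod 30 = 10


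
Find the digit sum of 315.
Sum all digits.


3 + 1 + 5 = 9


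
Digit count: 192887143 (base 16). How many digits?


192887143 in base 16 = B7F3967
Number of digits = 7

7 digits (base 16)


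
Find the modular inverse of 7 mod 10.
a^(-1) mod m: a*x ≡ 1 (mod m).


Use the extended Euclidean algorithm on (10, 7); each row r = 10*s + 7*t:
r=10, s=1, t=0
r=7, s=0, t=1
q=1: r=3, s=1, t=-1   [10*(1) + 7*(-1) = 3]
q=2: r=1, s=-2, t=3   [10*(-2) + 7*(3) = 1]
q=3: r=0, s=7, t=-10   [10*(7) + 7*(-10) = 0]
GCD = 1 with t = 3, so 7*(3) ≡ 1 (mod 10)
Inverse = 3 mod 10 = 3
Check: 7 * 3 = 21 ≡ 1 (mod 10)

7^(-1) ≡ 3 (mod 10)
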